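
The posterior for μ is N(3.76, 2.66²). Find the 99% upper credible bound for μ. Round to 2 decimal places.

Need U with P(μ ≤ U) = 0.99: U = 3.76 + z_{0.01}·2.66.
z = 2.326; U = 3.76 + 2.326 × 2.66 = 9.95.

9.95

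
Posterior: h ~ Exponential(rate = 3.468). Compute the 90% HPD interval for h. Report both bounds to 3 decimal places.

[0.000, 0.664]

The exponential density is strictly decreasing on [0, ∞), so the HPD interval is anchored at 0: [0, q] with P(h ≤ q) = 0.90.
q = −ln(1 − 0.90) / 3.468 = 2.3026 / 3.468 = 0.664.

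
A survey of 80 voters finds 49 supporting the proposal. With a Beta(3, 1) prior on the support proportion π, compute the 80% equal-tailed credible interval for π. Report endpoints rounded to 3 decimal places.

Posterior: Beta(3+49, 1+31) = Beta(52, 32).
Equal-tailed 80% interval: the 0.1 and 0.9 quantiles of Beta(52, 32).
Posterior mean ≈ 0.619, SD ≈ 0.053; a Normal approximation gives roughly [0.552, 0.687].
Exact: F⁻¹(0.1) = 0.551; F⁻¹(0.9) = 0.686.

[0.551, 0.686]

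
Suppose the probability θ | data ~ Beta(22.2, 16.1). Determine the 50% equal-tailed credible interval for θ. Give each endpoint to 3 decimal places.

[0.526, 0.634]

Posterior: Beta(22.2, 16.1).
Equal-tailed 50% interval: the 0.25 and 0.75 quantiles of Beta(22.2, 16.1).
Posterior mean ≈ 0.580, SD ≈ 0.079; a Normal approximation gives roughly [0.527, 0.633].
Exact: F⁻¹(0.25) = 0.526; F⁻¹(0.75) = 0.634.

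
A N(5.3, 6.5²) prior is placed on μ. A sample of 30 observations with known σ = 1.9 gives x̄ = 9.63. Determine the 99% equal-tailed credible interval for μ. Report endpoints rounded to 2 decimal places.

Posterior precision = 1/6.5² + 30/1.9² = 0.0237 + 8.3102 = 8.3339, so posterior SD = 0.3464.
Posterior mean = (5.3/6.5² + 30·9.63/1.9²) / 8.3339 = 9.6177.
Interval: 9.6177 ± 2.576 × 0.3464 → [8.73, 10.51].

[8.73, 10.51]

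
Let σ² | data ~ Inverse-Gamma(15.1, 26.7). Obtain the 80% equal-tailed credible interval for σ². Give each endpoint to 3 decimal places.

Inverse-Gamma(15.1, 26.7) quantiles: F⁻¹(0.1) and F⁻¹(0.9).
Equivalently, 1/σ² ~ Gamma(15.1, rate = 26.7); invert its 0.9 and 0.1 quantiles.
Posterior mean ≈ 1.894, SD ≈ 0.523; a Normal approximation gives roughly [1.223, 2.564].
Exact: lower = 1.319; upper = 2.572.

[1.319, 2.572]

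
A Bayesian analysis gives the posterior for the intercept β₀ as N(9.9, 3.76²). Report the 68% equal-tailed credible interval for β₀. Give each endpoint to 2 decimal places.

[6.16, 13.64]

The posterior is symmetric, so the 68% equal-tailed interval is β₀ = 9.9 ± z·3.76 with z = 0.994.
Half-width: 0.994 × 3.76 = 3.74.
9.9 − 3.74 = 6.16; 9.9 + 3.74 = 13.64.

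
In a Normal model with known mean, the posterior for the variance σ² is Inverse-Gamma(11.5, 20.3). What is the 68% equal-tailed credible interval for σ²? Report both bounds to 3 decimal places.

[1.370, 2.484]

Inverse-Gamma(11.5, 20.3) quantiles: F⁻¹(0.16) and F⁻¹(0.84).
Equivalently, 1/σ² ~ Gamma(11.5, rate = 20.3); invert its 0.84 and 0.16 quantiles.
Posterior mean ≈ 1.933, SD ≈ 0.627; a Normal approximation gives roughly [1.310, 2.557].
Exact: lower = 1.370; upper = 2.484.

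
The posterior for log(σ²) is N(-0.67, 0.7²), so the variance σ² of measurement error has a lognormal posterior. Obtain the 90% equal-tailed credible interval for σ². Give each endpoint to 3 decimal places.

[0.162, 1.618]

On the log scale the 90% interval is -0.67 ± 1.645 × 0.7 = [-1.8214, 0.4814].
Exponentiate: [e^-1.8214, e^0.4814] = [0.162, 1.618].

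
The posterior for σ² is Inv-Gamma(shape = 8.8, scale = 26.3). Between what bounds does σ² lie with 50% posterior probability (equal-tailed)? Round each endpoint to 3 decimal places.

[2.486, 3.948]

Inverse-Gamma(8.8, 26.3) quantiles: F⁻¹(0.25) and F⁻¹(0.75).
Equivalently, 1/σ² ~ Gamma(8.8, rate = 26.3); invert its 0.75 and 0.25 quantiles.
Posterior mean ≈ 3.372, SD ≈ 1.293; a Normal approximation gives roughly [2.500, 4.244].
Exact: lower = 2.486; upper = 3.948.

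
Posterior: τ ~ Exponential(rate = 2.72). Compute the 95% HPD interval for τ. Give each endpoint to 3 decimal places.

[0.000, 1.101]

The exponential density is strictly decreasing on [0, ∞), so the HPD interval is anchored at 0: [0, q] with P(τ ≤ q) = 0.95.
q = −ln(1 − 0.95) / 2.72 = 2.9957 / 2.72 = 1.101.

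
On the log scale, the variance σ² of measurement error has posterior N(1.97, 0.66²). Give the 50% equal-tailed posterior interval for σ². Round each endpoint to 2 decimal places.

[4.59, 11.19]

On the log scale the 50% interval is 1.97 ± 0.674 × 0.66 = [1.5248, 2.4152].
Exponentiate: [e^1.5248, e^2.4152] = [4.59, 11.19].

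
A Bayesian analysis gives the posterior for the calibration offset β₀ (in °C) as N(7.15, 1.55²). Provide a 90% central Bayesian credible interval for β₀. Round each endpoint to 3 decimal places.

[4.600, 9.700]

The posterior is symmetric, so the 90% equal-tailed interval is β₀ = 7.15 ± z·1.55 with z = 1.645.
Half-width: 1.645 × 1.55 = 2.550.
7.15 − 2.550 = 4.600; 7.15 + 2.550 = 9.700.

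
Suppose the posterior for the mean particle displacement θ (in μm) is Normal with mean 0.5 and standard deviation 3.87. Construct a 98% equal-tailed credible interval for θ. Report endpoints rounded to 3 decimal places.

The posterior is symmetric, so the 98% equal-tailed interval is θ = 0.5 ± z·3.87 with z = 2.326.
Half-width: 2.326 × 3.87 = 9.003.
0.5 − 9.003 = -8.503; 0.5 + 9.003 = 9.503.

[-8.503, 9.503]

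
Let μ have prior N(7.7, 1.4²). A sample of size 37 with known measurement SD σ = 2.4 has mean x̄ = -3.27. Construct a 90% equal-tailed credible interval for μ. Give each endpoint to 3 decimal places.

[-3.087, -1.838]

Posterior precision = 1/1.4² + 37/2.4² = 0.5102 + 6.4236 = 6.9338, so posterior SD = 0.3798.
Posterior mean = (7.7/1.4² + 37·-3.27/2.4²) / 6.9338 = -2.4628.
Interval: -2.4628 ± 1.645 × 0.3798 → [-3.087, -1.838].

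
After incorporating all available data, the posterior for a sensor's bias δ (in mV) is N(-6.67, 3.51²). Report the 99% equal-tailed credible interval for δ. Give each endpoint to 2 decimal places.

[-15.71, 2.37]

The posterior is symmetric, so the 99% equal-tailed interval is δ = -6.67 ± z·3.51 with z = 2.576.
Half-width: 2.576 × 3.51 = 9.04.
-6.67 − 9.04 = -15.71; -6.67 + 9.04 = 2.37.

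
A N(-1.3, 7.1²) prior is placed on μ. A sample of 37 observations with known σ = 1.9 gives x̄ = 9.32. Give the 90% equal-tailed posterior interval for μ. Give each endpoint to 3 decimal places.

[8.786, 9.813]

Posterior precision = 1/7.1² + 37/1.9² = 0.0198 + 10.2493 = 10.2691, so posterior SD = 0.3121.
Posterior mean = (-1.3/7.1² + 37·9.32/1.9²) / 10.2691 = 9.2995.
Interval: 9.2995 ± 1.645 × 0.3121 → [8.786, 9.813].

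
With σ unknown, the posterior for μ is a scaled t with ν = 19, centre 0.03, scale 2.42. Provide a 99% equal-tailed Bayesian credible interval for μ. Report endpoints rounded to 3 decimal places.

The t_19 distribution is symmetric; the 99% interval is 0.03 ± t·2.42 with t_{0.995,19} = 2.861.
Half-width: 2.861 × 2.42 = 6.923.
0.03 − 6.923 = -6.893; 0.03 + 6.923 = 6.953.

[-6.893, 6.953]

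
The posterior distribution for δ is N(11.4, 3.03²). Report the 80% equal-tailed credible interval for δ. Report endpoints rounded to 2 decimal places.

The posterior is symmetric, so the 80% equal-tailed interval is δ = 11.4 ± z·3.03 with z = 1.282.
Half-width: 1.282 × 3.03 = 3.88.
11.4 − 3.88 = 7.52; 11.4 + 3.88 = 15.28.

[7.52, 15.28]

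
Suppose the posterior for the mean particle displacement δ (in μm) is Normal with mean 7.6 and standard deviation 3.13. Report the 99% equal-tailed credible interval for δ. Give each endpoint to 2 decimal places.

The posterior is symmetric, so the 99% equal-tailed interval is δ = 7.6 ± z·3.13 with z = 2.576.
Half-width: 2.576 × 3.13 = 8.06.
7.6 − 8.06 = -0.46; 7.6 + 8.06 = 15.66.

[-0.46, 15.66]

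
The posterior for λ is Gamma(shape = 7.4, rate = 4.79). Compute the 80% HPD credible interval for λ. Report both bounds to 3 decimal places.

[0.762, 2.144]

The posterior is unimodal and skewed, so the HPD interval has equal density at both endpoints and is the shortest 80% interval.
Solving f(0.762) = f(2.144) with F(2.144) − F(0.762) = 0.80 gives [0.762, 2.144].
For comparison, the equal-tailed interval is [0.876, 2.303]; the HPD is narrower and shifted toward the mode.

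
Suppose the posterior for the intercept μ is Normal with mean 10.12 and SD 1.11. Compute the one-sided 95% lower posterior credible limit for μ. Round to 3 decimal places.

8.294

Need L with P(μ ≥ L) = 0.95: L = 10.12 − z_{0.05}·1.11.
z = 1.645; L = 10.12 − 1.645 × 1.11 = 8.294.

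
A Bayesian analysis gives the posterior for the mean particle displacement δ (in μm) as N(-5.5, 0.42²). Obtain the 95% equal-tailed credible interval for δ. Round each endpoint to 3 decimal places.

The posterior is symmetric, so the 95% equal-tailed interval is δ = -5.5 ± z·0.42 with z = 1.960.
Half-width: 1.960 × 0.42 = 0.823.
-5.5 − 0.823 = -6.323; -5.5 + 0.823 = -4.677.

[-6.323, -4.677]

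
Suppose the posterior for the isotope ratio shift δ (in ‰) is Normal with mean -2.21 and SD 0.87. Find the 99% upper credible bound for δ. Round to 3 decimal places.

-0.186

Need U with P(δ ≤ U) = 0.99: U = -2.21 + z_{0.01}·0.87.
z = 2.326; U = -2.21 + 2.326 × 0.87 = -0.186.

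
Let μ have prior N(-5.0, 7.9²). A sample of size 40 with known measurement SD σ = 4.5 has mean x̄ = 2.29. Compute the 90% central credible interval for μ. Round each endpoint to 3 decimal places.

Posterior precision = 1/7.9² + 40/4.5² = 0.0160 + 1.9753 = 1.9913, so posterior SD = 0.7086.
Posterior mean = (-5.0/7.9² + 40·2.29/4.5²) / 1.9913 = 2.2313.
Interval: 2.2313 ± 1.645 × 0.7086 → [1.066, 3.397].

[1.066, 3.397]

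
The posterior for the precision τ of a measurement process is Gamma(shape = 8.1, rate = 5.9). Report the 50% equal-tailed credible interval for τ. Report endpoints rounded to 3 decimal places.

Posterior: Gamma(shape 8.1, rate 5.9).
Equal-tailed 50% interval: Gamma(8.1, 5.9) quantiles at 0.25 and 0.75.
Posterior mean ≈ 1.373, SD ≈ 0.482; a Normal approximation gives roughly [1.048, 1.698].
Exact: lower = 1.024; upper = 1.660.

[1.024, 1.660]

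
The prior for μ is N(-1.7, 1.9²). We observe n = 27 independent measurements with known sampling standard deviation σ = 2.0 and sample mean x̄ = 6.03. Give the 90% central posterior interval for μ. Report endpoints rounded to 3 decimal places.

Posterior precision = 1/1.9² + 27/2.0² = 0.2770 + 6.7500 = 7.0270, so posterior SD = 0.3772.
Posterior mean = (-1.7/1.9² + 27·6.03/2.0²) / 7.0270 = 5.7253.
Interval: 5.7253 ± 1.645 × 0.3772 → [5.105, 6.346].

[5.105, 6.346]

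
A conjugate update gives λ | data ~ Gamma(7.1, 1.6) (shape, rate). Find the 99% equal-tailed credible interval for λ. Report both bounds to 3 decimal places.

Posterior: Gamma(shape 7.1, rate 1.6).
Equal-tailed 99% interval: Gamma(7.1, 1.6) quantiles at 0.005 and 0.995.
Posterior mean ≈ 4.437, SD ≈ 1.665; a Normal approximation gives roughly [0.148, 8.727].
Exact: lower = 1.306; upper = 9.880.

[1.306, 9.880]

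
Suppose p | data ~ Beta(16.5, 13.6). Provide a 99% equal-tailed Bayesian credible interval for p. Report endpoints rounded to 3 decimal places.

Posterior: Beta(16.5, 13.6).
Equal-tailed 99% interval: the 0.005 and 0.995 quantiles of Beta(16.5, 13.6).
Posterior mean ≈ 0.548, SD ≈ 0.089; a Normal approximation gives roughly [0.318, 0.778].
Exact: F⁻¹(0.005) = 0.319; F⁻¹(0.995) = 0.765.

[0.319, 0.765]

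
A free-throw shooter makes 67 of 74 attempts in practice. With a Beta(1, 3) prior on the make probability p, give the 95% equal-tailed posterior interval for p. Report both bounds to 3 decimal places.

[0.790, 0.936]

Posterior: Beta(1+67, 3+7) = Beta(68, 10).
Equal-tailed 95% interval: the 0.025 and 0.975 quantiles of Beta(68, 10).
Posterior mean ≈ 0.872, SD ≈ 0.038; a Normal approximation gives roughly [0.798, 0.946].
Exact: F⁻¹(0.025) = 0.790; F⁻¹(0.975) = 0.936.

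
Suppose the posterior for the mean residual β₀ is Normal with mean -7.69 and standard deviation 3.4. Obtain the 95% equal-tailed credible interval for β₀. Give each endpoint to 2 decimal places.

[-14.35, -1.03]

The posterior is symmetric, so the 95% equal-tailed interval is β₀ = -7.69 ± z·3.4 with z = 1.960.
Half-width: 1.960 × 3.4 = 6.66.
-7.69 − 6.66 = -14.35; -7.69 + 6.66 = -1.03.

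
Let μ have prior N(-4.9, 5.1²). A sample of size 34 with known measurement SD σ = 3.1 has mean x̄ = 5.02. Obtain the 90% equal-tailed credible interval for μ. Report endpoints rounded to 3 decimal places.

[4.044, 5.783]

Posterior precision = 1/5.1² + 34/3.1² = 0.0384 + 3.5380 = 3.5764, so posterior SD = 0.5288.
Posterior mean = (-4.9/5.1² + 34·5.02/3.1²) / 3.5764 = 4.9134.
Interval: 4.9134 ± 1.645 × 0.5288 → [4.044, 5.783].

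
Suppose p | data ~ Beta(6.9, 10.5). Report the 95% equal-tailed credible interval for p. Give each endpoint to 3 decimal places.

[0.188, 0.628]

Posterior: Beta(6.9, 10.5).
Equal-tailed 95% interval: the 0.025 and 0.975 quantiles of Beta(6.9, 10.5).
Posterior mean ≈ 0.397, SD ≈ 0.114; a Normal approximation gives roughly [0.173, 0.620].
Exact: F⁻¹(0.025) = 0.188; F⁻¹(0.975) = 0.628.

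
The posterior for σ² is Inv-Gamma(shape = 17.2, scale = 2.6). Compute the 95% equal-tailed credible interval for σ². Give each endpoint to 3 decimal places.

Inverse-Gamma(17.2, 2.6) quantiles: F⁻¹(0.025) and F⁻¹(0.975).
Equivalently, 1/σ² ~ Gamma(17.2, rate = 2.6); invert its 0.975 and 0.025 quantiles.
Posterior mean ≈ 0.160, SD ≈ 0.041; a Normal approximation gives roughly [0.080, 0.241].
Exact: lower = 0.099; upper = 0.259.

[0.099, 0.259]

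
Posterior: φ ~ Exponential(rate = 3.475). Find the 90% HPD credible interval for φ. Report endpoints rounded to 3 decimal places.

The exponential density is strictly decreasing on [0, ∞), so the HPD interval is anchored at 0: [0, q] with P(φ ≤ q) = 0.90.
q = −ln(1 − 0.90) / 3.475 = 2.3026 / 3.475 = 0.663.

[0.000, 0.663]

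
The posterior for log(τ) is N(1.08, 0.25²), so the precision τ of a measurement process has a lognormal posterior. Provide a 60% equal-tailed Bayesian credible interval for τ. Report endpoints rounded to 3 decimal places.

[2.386, 3.634]

On the log scale the 60% interval is 1.08 ± 0.842 × 0.25 = [0.8696, 1.2904].
Exponentiate: [e^0.8696, e^1.2904] = [2.386, 3.634].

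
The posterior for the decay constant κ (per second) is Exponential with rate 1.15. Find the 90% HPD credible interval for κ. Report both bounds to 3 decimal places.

The exponential density is strictly decreasing on [0, ∞), so the HPD interval is anchored at 0: [0, q] with P(κ ≤ q) = 0.90.
q = −ln(1 − 0.90) / 1.15 = 2.3026 / 1.15 = 2.002.

[0.000, 2.002]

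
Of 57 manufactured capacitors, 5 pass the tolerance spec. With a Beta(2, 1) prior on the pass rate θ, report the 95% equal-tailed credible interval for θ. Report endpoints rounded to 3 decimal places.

[0.049, 0.208]

Posterior: Beta(2+5, 1+52) = Beta(7, 53).
Equal-tailed 95% interval: the 0.025 and 0.975 quantiles of Beta(7, 53).
Posterior mean ≈ 0.117, SD ≈ 0.041; a Normal approximation gives roughly [0.036, 0.197].
Exact: F⁻¹(0.025) = 0.049; F⁻¹(0.975) = 0.208.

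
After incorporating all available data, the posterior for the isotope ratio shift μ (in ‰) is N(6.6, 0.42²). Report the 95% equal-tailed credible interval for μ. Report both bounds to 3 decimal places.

The posterior is symmetric, so the 95% equal-tailed interval is μ = 6.6 ± z·0.42 with z = 1.960.
Half-width: 1.960 × 0.42 = 0.823.
6.6 − 0.823 = 5.777; 6.6 + 0.823 = 7.423.

[5.777, 7.423]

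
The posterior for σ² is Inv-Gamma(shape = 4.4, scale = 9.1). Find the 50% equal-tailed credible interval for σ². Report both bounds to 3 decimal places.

Inverse-Gamma(4.4, 9.1) quantiles: F⁻¹(0.25) and F⁻¹(0.75).
Equivalently, 1/σ² ~ Gamma(4.4, rate = 9.1); invert its 0.75 and 0.25 quantiles.
Posterior mean ≈ 2.676, SD ≈ 1.728; a Normal approximation gives roughly [1.511, 3.842].
Exact: lower = 1.631; upper = 3.175.

[1.631, 3.175]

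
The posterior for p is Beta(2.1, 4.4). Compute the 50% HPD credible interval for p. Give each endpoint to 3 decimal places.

The posterior is unimodal and skewed, so the HPD interval has equal density at both endpoints and is the shortest 50% interval.
Solving f(0.138) = f(0.377) with F(0.377) − F(0.138) = 0.50 gives [0.138, 0.377].
For comparison, the equal-tailed interval is [0.190, 0.438]; the HPD is narrower and shifted toward the mode.

[0.138, 0.377]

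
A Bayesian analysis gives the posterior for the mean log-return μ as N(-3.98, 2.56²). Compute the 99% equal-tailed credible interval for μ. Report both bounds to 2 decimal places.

The posterior is symmetric, so the 99% equal-tailed interval is μ = -3.98 ± z·2.56 with z = 2.576.
Half-width: 2.576 × 2.56 = 6.59.
-3.98 − 6.59 = -10.57; -3.98 + 6.59 = 2.61.

[-10.57, 2.61]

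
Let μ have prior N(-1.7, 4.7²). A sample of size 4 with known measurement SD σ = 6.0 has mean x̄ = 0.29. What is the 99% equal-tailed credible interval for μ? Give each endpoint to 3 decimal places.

Posterior precision = 1/4.7² + 4/6.0² = 0.0453 + 0.1111 = 0.1564, so posterior SD = 2.5288.
Posterior mean = (-1.7/4.7² + 4·0.29/6.0²) / 0.1564 = -0.2861.
Interval: -0.2861 ± 2.576 × 2.5288 → [-6.800, 6.228].

[-6.800, 6.228]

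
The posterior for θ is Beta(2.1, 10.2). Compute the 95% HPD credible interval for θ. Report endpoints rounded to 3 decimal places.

The posterior is unimodal and skewed, so the HPD interval has equal density at both endpoints and is the shortest 95% interval.
Solving f(0.008) = f(0.371) with F(0.371) − F(0.008) = 0.95 gives [0.008, 0.371].
For comparison, the equal-tailed interval is [0.025, 0.415]; the HPD is narrower and shifted toward the mode.

[0.008, 0.371]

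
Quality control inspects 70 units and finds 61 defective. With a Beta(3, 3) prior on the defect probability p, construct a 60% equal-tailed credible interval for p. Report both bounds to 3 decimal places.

[0.808, 0.878]

Posterior: Beta(3+61, 3+9) = Beta(64, 12).
Equal-tailed 60% interval: the 0.2 and 0.8 quantiles of Beta(64, 12).
Posterior mean ≈ 0.842, SD ≈ 0.042; a Normal approximation gives roughly [0.807, 0.877].
Exact: F⁻¹(0.2) = 0.808; F⁻¹(0.8) = 0.878.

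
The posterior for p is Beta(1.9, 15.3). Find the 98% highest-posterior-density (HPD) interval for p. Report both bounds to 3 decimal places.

The posterior is unimodal and skewed, so the HPD interval has equal density at both endpoints and is the shortest 98% interval.
Solving f(0.001) = f(0.303) with F(0.303) − F(0.001) = 0.98 gives [0.001, 0.303].
For comparison, the equal-tailed interval is [0.008, 0.336]; the HPD is narrower and shifted toward the mode.

[0.001, 0.303]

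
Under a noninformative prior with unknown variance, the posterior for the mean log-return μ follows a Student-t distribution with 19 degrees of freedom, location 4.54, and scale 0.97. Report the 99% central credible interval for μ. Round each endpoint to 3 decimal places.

The t_19 distribution is symmetric; the 99% interval is 4.54 ± t·0.97 with t_{0.995,19} = 2.861.
Half-width: 2.861 × 0.97 = 2.775.
4.54 − 2.775 = 1.765; 4.54 + 2.775 = 7.315.

[1.765, 7.315]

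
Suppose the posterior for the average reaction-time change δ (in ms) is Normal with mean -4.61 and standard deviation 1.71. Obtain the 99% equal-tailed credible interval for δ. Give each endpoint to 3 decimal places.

The posterior is symmetric, so the 99% equal-tailed interval is δ = -4.61 ± z·1.71 with z = 2.576.
Half-width: 2.576 × 1.71 = 4.405.
-4.61 − 4.405 = -9.015; -4.61 + 4.405 = -0.205.

[-9.015, -0.205]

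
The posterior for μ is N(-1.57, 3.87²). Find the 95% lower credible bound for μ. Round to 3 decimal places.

-7.936

Need L with P(μ ≥ L) = 0.95: L = -1.57 − z_{0.05}·3.87.
z = 1.645; L = -1.57 − 1.645 × 3.87 = -7.936.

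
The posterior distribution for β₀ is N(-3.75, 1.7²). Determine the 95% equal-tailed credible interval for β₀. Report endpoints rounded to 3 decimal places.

The posterior is symmetric, so the 95% equal-tailed interval is β₀ = -3.75 ± z·1.7 with z = 1.960.
Half-width: 1.960 × 1.7 = 3.332.
-3.75 − 3.332 = -7.082; -3.75 + 3.332 = -0.418.

[-7.082, -0.418]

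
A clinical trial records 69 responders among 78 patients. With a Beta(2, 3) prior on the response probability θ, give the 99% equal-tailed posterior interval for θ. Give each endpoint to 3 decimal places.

[0.742, 0.937]

Posterior: Beta(2+69, 3+9) = Beta(71, 12).
Equal-tailed 99% interval: the 0.005 and 0.995 quantiles of Beta(71, 12).
Posterior mean ≈ 0.855, SD ≈ 0.038; a Normal approximation gives roughly [0.757, 0.954].
Exact: F⁻¹(0.005) = 0.742; F⁻¹(0.995) = 0.937.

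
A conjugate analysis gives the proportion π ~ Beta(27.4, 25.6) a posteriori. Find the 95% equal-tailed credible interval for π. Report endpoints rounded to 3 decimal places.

[0.384, 0.649]

Posterior: Beta(27.4, 25.6).
Equal-tailed 95% interval: the 0.025 and 0.975 quantiles of Beta(27.4, 25.6).
Posterior mean ≈ 0.517, SD ≈ 0.068; a Normal approximation gives roughly [0.384, 0.650].
Exact: F⁻¹(0.025) = 0.384; F⁻¹(0.975) = 0.649.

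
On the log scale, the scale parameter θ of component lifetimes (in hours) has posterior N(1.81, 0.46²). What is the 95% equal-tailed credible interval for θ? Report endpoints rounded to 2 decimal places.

On the log scale the 95% interval is 1.81 ± 1.960 × 0.46 = [0.9084, 2.7116].
Exponentiate: [e^0.9084, e^2.7116] = [2.48, 15.05].

[2.48, 15.05]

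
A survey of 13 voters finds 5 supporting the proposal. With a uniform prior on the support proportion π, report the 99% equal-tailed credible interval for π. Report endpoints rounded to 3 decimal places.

[0.127, 0.720]

Posterior: Beta(1+5, 1+8) = Beta(6, 9).
Equal-tailed 99% interval: the 0.005 and 0.995 quantiles of Beta(6, 9).
Posterior mean ≈ 0.400, SD ≈ 0.122; a Normal approximation gives roughly [0.085, 0.715].
Exact: F⁻¹(0.005) = 0.127; F⁻¹(0.995) = 0.720.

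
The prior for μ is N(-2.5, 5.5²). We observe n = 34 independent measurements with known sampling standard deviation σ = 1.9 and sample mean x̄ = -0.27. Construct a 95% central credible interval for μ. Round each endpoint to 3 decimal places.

Posterior precision = 1/5.5² + 34/1.9² = 0.0331 + 9.4183 = 9.4513, so posterior SD = 0.3253.
Posterior mean = (-2.5/5.5² + 34·-0.27/1.9²) / 9.4513 = -0.2778.
Interval: -0.2778 ± 1.960 × 0.3253 → [-0.915, 0.360].

[-0.915, 0.360]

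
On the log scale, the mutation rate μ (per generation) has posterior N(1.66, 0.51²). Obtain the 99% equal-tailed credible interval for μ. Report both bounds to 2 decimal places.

On the log scale the 99% interval is 1.66 ± 2.576 × 0.51 = [0.3463, 2.9737].
Exponentiate: [e^0.3463, e^2.9737] = [1.41, 19.56].

[1.41, 19.56]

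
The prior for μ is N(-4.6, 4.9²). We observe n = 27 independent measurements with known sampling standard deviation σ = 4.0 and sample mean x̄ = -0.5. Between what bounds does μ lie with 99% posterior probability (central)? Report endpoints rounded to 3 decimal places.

[-2.558, 1.360]

Posterior precision = 1/4.9² + 27/4.0² = 0.0416 + 1.6875 = 1.7291, so posterior SD = 0.7605.
Posterior mean = (-4.6/4.9² + 27·-0.5/4.0²) / 1.7291 = -0.5988.
Interval: -0.5988 ± 2.576 × 0.7605 → [-2.558, 1.360].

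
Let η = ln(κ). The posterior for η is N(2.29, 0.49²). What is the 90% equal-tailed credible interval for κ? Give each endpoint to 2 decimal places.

[4.41, 22.11]

On the log scale the 90% interval is 2.29 ± 1.645 × 0.49 = [1.4840, 3.0960].
Exponentiate: [e^1.4840, e^3.0960] = [4.41, 22.11].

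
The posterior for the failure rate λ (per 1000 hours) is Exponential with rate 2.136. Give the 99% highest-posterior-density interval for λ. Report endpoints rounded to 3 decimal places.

[0.000, 2.156]

The exponential density is strictly decreasing on [0, ∞), so the HPD interval is anchored at 0: [0, q] with P(λ ≤ q) = 0.99.
q = −ln(1 − 0.99) / 2.136 = 4.6052 / 2.136 = 2.156.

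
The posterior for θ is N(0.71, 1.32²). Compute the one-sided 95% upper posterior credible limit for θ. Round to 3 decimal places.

Need U with P(θ ≤ U) = 0.95: U = 0.71 + z_{0.05}·1.32.
z = 1.645; U = 0.71 + 1.645 × 1.32 = 2.881.

2.881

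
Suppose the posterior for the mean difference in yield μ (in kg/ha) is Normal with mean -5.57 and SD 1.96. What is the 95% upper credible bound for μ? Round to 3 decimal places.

Need U with P(μ ≤ U) = 0.95: U = -5.57 + z_{0.05}·1.96.
z = 1.645; U = -5.57 + 1.645 × 1.96 = -2.346.

-2.346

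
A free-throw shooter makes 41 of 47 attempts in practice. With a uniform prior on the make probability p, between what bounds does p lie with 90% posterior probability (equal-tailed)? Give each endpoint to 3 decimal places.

[0.768, 0.929]

Posterior: Beta(1+41, 1+6) = Beta(42, 7).
Equal-tailed 90% interval: the 0.05 and 0.95 quantiles of Beta(42, 7).
Posterior mean ≈ 0.857, SD ≈ 0.049; a Normal approximation gives roughly [0.776, 0.939].
Exact: F⁻¹(0.05) = 0.768; F⁻¹(0.95) = 0.929.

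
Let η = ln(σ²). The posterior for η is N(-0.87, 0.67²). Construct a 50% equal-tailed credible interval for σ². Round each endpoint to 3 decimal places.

On the log scale the 50% interval is -0.87 ± 0.674 × 0.67 = [-1.3219, -0.4181].
Exponentiate: [e^-1.3219, e^-0.4181] = [0.267, 0.658].

[0.267, 0.658]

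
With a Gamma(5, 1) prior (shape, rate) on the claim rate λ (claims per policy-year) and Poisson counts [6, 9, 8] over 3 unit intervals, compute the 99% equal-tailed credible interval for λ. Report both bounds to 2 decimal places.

[4.06, 10.87]

Posterior: Gamma(5+23, 1+3) = Gamma(28, 4) (shape, rate).
Equal-tailed 99% interval: Gamma(28, 4) quantiles at 0.005 and 0.995.
Posterior mean ≈ 7.00, SD ≈ 1.32; a Normal approximation gives roughly [3.59, 10.41].
Exact: lower = 4.06; upper = 10.87.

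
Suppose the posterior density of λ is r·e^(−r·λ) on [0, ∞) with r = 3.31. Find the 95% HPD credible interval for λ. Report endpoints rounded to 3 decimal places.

The exponential density is strictly decreasing on [0, ∞), so the HPD interval is anchored at 0: [0, q] with P(λ ≤ q) = 0.95.
q = −ln(1 − 0.95) / 3.31 = 2.9957 / 3.31 = 0.905.

[0.000, 0.905]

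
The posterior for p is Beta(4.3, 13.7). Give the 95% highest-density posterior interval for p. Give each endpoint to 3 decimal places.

[0.063, 0.431]

The posterior is unimodal and skewed, so the HPD interval has equal density at both endpoints and is the shortest 95% interval.
Solving f(0.063) = f(0.431) with F(0.431) − F(0.063) = 0.95 gives [0.063, 0.431].
For comparison, the equal-tailed interval is [0.078, 0.454]; the HPD is narrower and shifted toward the mode.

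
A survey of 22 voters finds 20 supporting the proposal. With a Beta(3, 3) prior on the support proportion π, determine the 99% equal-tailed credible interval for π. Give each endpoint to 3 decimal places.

Posterior: Beta(3+20, 3+2) = Beta(23, 5).
Equal-tailed 99% interval: the 0.005 and 0.995 quantiles of Beta(23, 5).
Posterior mean ≈ 0.821, SD ≈ 0.071; a Normal approximation gives roughly [0.638, 1.005].
Exact: F⁻¹(0.005) = 0.603; F⁻¹(0.995) = 0.958.

[0.603, 0.958]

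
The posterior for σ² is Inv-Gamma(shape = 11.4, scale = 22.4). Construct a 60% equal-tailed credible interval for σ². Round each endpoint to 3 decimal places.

[1.588, 2.633]

Inverse-Gamma(11.4, 22.4) quantiles: F⁻¹(0.2) and F⁻¹(0.8).
Equivalently, 1/σ² ~ Gamma(11.4, rate = 22.4); invert its 0.8 and 0.2 quantiles.
Posterior mean ≈ 2.154, SD ≈ 0.703; a Normal approximation gives roughly [1.563, 2.745].
Exact: lower = 1.588; upper = 2.633.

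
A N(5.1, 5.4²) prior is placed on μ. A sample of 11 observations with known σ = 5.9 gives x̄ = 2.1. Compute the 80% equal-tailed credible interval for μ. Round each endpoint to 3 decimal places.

Posterior precision = 1/5.4² + 11/5.9² = 0.0343 + 0.3160 = 0.3503, so posterior SD = 1.6896.
Posterior mean = (5.1/5.4² + 11·2.1/5.9²) / 0.3503 = 2.3937.
Interval: 2.3937 ± 1.282 × 1.6896 → [0.228, 4.559].

[0.228, 4.559]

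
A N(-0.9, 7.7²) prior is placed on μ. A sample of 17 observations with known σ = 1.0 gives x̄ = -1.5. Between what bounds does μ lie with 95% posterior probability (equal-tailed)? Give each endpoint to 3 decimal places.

Posterior precision = 1/7.7² + 17/1.0² = 0.0169 + 17.0000 = 17.0169, so posterior SD = 0.2424.
Posterior mean = (-0.9/7.7² + 17·-1.5/1.0²) / 17.0169 = -1.4994.
Interval: -1.4994 ± 1.960 × 0.2424 → [-1.975, -1.024].

[-1.975, -1.024]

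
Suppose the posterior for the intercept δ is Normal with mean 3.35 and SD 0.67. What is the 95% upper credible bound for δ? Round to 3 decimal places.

4.452

Need U with P(δ ≤ U) = 0.95: U = 3.35 + z_{0.05}·0.67.
z = 1.645; U = 3.35 + 1.645 × 0.67 = 4.452.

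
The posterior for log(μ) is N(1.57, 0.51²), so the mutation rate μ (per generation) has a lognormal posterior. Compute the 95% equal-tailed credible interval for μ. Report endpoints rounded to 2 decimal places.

On the log scale the 95% interval is 1.57 ± 1.960 × 0.51 = [0.5704, 2.5696].
Exponentiate: [e^0.5704, e^2.5696] = [1.77, 13.06].

[1.77, 13.06]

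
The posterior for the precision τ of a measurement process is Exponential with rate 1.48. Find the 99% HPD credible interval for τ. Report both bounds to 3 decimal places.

The exponential density is strictly decreasing on [0, ∞), so the HPD interval is anchored at 0: [0, q] with P(τ ≤ q) = 0.99.
q = −ln(1 − 0.99) / 1.48 = 4.6052 / 1.48 = 3.112.

[0.000, 3.112]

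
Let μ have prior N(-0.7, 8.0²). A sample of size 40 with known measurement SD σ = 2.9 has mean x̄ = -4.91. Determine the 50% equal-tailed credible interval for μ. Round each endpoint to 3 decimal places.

Posterior precision = 1/8.0² + 40/2.9² = 0.0156 + 4.7562 = 4.7719, so posterior SD = 0.4578.
Posterior mean = (-0.7/8.0² + 40·-4.91/2.9²) / 4.7719 = -4.8962.
Interval: -4.8962 ± 0.674 × 0.4578 → [-5.205, -4.587].

[-5.205, -4.587]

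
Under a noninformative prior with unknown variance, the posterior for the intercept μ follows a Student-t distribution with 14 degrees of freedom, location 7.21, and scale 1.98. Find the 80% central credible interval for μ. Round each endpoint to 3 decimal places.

The t_14 distribution is symmetric; the 80% interval is 7.21 ± t·1.98 with t_{0.9,14} = 1.345.
Half-width: 1.345 × 1.98 = 2.663.
7.21 − 2.663 = 4.547; 7.21 + 2.663 = 9.873.

[4.547, 9.873]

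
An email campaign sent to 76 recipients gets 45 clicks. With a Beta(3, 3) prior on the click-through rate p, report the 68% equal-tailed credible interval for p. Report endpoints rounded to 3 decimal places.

[0.531, 0.639]

Posterior: Beta(3+45, 3+31) = Beta(48, 34).
Equal-tailed 68% interval: the 0.16 and 0.84 quantiles of Beta(48, 34).
Posterior mean ≈ 0.585, SD ≈ 0.054; a Normal approximation gives roughly [0.532, 0.639].
Exact: F⁻¹(0.16) = 0.531; F⁻¹(0.84) = 0.639.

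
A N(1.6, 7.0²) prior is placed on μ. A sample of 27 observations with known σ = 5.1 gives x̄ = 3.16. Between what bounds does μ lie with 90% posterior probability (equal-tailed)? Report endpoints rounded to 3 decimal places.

[1.531, 4.729]

Posterior precision = 1/7.0² + 27/5.1² = 0.0204 + 1.0381 = 1.0585, so posterior SD = 0.9720.
Posterior mean = (1.6/7.0² + 27·3.16/5.1²) / 1.0585 = 3.1299.
Interval: 3.1299 ± 1.645 × 0.9720 → [1.531, 4.729].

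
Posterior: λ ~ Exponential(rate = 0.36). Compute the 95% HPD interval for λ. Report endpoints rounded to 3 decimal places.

The exponential density is strictly decreasing on [0, ∞), so the HPD interval is anchored at 0: [0, q] with P(λ ≤ q) = 0.95.
q = −ln(1 − 0.95) / 0.36 = 2.9957 / 0.36 = 8.321.

[0.000, 8.321]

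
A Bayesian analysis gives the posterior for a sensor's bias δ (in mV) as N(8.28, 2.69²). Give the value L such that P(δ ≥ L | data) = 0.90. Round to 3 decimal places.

4.833

Need L with P(δ ≥ L) = 0.90: L = 8.28 − z_{0.1}·2.69.
z = 1.282; L = 8.28 − 1.282 × 2.69 = 4.833.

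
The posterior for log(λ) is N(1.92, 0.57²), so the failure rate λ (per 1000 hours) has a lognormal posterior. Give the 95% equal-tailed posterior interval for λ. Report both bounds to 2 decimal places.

On the log scale the 95% interval is 1.92 ± 1.960 × 0.57 = [0.8028, 3.0372].
Exponentiate: [e^0.8028, e^3.0372] = [2.23, 20.85].

[2.23, 20.85]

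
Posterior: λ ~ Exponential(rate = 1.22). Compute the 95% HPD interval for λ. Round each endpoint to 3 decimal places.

[0.000, 2.456]

The exponential density is strictly decreasing on [0, ∞), so the HPD interval is anchored at 0: [0, q] with P(λ ≤ q) = 0.95.
q = −ln(1 − 0.95) / 1.22 = 2.9957 / 1.22 = 2.456.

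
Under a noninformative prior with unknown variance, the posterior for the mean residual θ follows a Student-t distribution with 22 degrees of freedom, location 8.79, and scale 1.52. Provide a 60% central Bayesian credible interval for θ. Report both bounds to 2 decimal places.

[7.49, 10.09]

The t_22 distribution is symmetric; the 60% interval is 8.79 ± t·1.52 with t_{0.8,22} = 0.858.
Half-width: 0.858 × 1.52 = 1.30.
8.79 − 1.30 = 7.49; 8.79 + 1.30 = 10.09.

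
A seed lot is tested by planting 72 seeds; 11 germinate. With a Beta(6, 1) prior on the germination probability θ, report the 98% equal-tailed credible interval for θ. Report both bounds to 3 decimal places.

[0.120, 0.332]

Posterior: Beta(6+11, 1+61) = Beta(17, 62).
Equal-tailed 98% interval: the 0.01 and 0.99 quantiles of Beta(17, 62).
Posterior mean ≈ 0.215, SD ≈ 0.046; a Normal approximation gives roughly [0.108, 0.322].
Exact: F⁻¹(0.01) = 0.120; F⁻¹(0.99) = 0.332.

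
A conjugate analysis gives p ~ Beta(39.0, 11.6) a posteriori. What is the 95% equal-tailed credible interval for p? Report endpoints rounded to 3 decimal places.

[0.647, 0.875]

Posterior: Beta(39.0, 11.6).
Equal-tailed 95% interval: the 0.025 and 0.975 quantiles of Beta(39.0, 11.6).
Posterior mean ≈ 0.771, SD ≈ 0.059; a Normal approximation gives roughly [0.656, 0.885].
Exact: F⁻¹(0.025) = 0.647; F⁻¹(0.975) = 0.875.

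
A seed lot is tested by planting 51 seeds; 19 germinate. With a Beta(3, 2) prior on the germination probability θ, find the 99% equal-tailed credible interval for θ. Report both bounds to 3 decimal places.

[0.236, 0.564]

Posterior: Beta(3+19, 2+32) = Beta(22, 34).
Equal-tailed 99% interval: the 0.005 and 0.995 quantiles of Beta(22, 34).
Posterior mean ≈ 0.393, SD ≈ 0.065; a Normal approximation gives roughly [0.226, 0.559].
Exact: F⁻¹(0.005) = 0.236; F⁻¹(0.995) = 0.564.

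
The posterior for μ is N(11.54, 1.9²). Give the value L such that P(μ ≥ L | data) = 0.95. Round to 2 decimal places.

8.41

Need L with P(μ ≥ L) = 0.95: L = 11.54 − z_{0.05}·1.9.
z = 1.645; L = 11.54 − 1.645 × 1.9 = 8.41.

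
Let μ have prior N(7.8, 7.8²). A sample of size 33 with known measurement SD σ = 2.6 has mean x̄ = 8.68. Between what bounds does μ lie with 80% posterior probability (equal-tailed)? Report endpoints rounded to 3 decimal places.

[8.098, 9.256]

Posterior precision = 1/7.8² + 33/2.6² = 0.0164 + 4.8817 = 4.8981, so posterior SD = 0.4518.
Posterior mean = (7.8/7.8² + 33·8.68/2.6²) / 4.8981 = 8.6770.
Interval: 8.6770 ± 1.282 × 0.4518 → [8.098, 9.256].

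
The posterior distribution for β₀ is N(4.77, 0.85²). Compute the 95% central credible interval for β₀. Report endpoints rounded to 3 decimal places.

[3.104, 6.436]

The posterior is symmetric, so the 95% equal-tailed interval is β₀ = 4.77 ± z·0.85 with z = 1.960.
Half-width: 1.960 × 0.85 = 1.666.
4.77 − 1.666 = 3.104; 4.77 + 1.666 = 6.436.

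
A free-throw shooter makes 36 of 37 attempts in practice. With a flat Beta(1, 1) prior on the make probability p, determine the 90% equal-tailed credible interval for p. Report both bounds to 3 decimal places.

Posterior: Beta(1+36, 1+1) = Beta(37, 2).
Equal-tailed 90% interval: the 0.05 and 0.95 quantiles of Beta(37, 2).
Posterior mean ≈ 0.949, SD ≈ 0.035; a Normal approximation gives roughly [0.891, 1.006].
Exact: F⁻¹(0.05) = 0.881; F⁻¹(0.95) = 0.991.

[0.881, 0.991]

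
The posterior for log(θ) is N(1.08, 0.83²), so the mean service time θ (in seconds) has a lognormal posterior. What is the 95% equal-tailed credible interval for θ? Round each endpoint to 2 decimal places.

On the log scale the 95% interval is 1.08 ± 1.960 × 0.83 = [-0.5468, 2.7068].
Exponentiate: [e^-0.5468, e^2.7068] = [0.58, 14.98].

[0.58, 14.98]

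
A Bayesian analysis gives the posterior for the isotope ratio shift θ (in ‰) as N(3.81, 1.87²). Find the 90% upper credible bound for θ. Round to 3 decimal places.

Need U with P(θ ≤ U) = 0.90: U = 3.81 + z_{0.1}·1.87.
z = 1.282; U = 3.81 + 1.282 × 1.87 = 6.207.

6.207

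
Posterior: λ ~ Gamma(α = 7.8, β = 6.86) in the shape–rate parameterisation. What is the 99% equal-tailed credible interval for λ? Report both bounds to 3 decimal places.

Posterior: Gamma(shape 7.8, rate 6.86).
Equal-tailed 99% interval: Gamma(7.8, 6.86) quantiles at 0.005 and 0.995.
Posterior mean ≈ 1.137, SD ≈ 0.407; a Normal approximation gives roughly [0.088, 2.186].
Exact: lower = 0.359; upper = 2.455.

[0.359, 2.455]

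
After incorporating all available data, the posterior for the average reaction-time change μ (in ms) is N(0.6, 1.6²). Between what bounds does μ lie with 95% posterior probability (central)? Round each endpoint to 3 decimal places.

[-2.536, 3.736]

The posterior is symmetric, so the 95% equal-tailed interval is μ = 0.6 ± z·1.6 with z = 1.960.
Half-width: 1.960 × 1.6 = 3.136.
0.6 − 3.136 = -2.536; 0.6 + 3.136 = 3.736.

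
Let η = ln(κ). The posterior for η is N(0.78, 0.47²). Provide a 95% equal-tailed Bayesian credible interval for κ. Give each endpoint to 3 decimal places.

[0.868, 5.480]

On the log scale the 95% interval is 0.78 ± 1.960 × 0.47 = [-0.1412, 1.7012].
Exponentiate: [e^-0.1412, e^1.7012] = [0.868, 5.480].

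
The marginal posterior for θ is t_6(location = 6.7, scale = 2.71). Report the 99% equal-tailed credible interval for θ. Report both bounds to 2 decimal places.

[-3.35, 16.75]

The t_6 distribution is symmetric; the 99% interval is 6.7 ± t·2.71 with t_{0.995,6} = 3.707.
Half-width: 3.707 × 2.71 = 10.05.
6.7 − 10.05 = -3.35; 6.7 + 10.05 = 16.75.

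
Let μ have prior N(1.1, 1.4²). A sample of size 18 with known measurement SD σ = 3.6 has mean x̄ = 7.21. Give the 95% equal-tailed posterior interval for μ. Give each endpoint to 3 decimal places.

[4.146, 6.991]

Posterior precision = 1/1.4² + 18/3.6² = 0.5102 + 1.3889 = 1.8991, so posterior SD = 0.7256.
Posterior mean = (1.1/1.4² + 18·7.21/3.6²) / 1.8991 = 5.5685.
Interval: 5.5685 ± 1.960 × 0.7256 → [4.146, 6.991].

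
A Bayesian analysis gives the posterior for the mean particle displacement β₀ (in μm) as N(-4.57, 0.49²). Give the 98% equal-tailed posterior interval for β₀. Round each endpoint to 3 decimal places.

The posterior is symmetric, so the 98% equal-tailed interval is β₀ = -4.57 ± z·0.49 with z = 2.326.
Half-width: 2.326 × 0.49 = 1.140.
-4.57 − 1.140 = -5.710; -4.57 + 1.140 = -3.430.

[-5.710, -3.430]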